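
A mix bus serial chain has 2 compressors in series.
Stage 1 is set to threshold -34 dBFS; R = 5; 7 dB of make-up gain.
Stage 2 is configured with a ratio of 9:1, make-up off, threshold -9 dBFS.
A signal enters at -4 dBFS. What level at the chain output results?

Stage 1: overshoot 30 dB → 30/5 = 6 dB → -28 dBFS; +7 dB make-up → -21 dBFS.
Stage 2: -21 dBFS ≤ -9 dBFS, so stage 2 doesn't engage; output -21 dBFS.

-21 dBFS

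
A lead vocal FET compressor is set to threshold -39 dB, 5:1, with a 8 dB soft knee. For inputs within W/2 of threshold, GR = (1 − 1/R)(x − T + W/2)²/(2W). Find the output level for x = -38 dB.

-39.25 dB

x − T + W/2 = -38 − (-39) + 4 = 5.
GR = (1 − 1/5) × 5² / 16 = 0.8 × 25 / 16 = 1.25 dB.
Output = -38 − 1.25 = -39.25 dB.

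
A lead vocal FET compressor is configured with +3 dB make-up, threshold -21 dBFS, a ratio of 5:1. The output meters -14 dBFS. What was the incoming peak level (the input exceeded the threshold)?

-1 dBFS

Before make-up, the level was -14 − 3 = -17 dBFS.
The compressed level sits -17 − (-21) = 4 dB over threshold.
Input overshoot = R × output overshoot = 20 dB → input = -21 + 20 = -1 dBFS.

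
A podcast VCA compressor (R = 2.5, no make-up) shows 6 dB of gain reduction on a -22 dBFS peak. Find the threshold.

Input is 10 dB above T (since output overshoot × R = input overshoot: (-28 − T)·2.5 = -22 − T gives T = -32 dBFS).
Check: -32 + (-22 − (-32))/2.5 = -32 + 4 = -28 dBFS. ✓

-32 dBFS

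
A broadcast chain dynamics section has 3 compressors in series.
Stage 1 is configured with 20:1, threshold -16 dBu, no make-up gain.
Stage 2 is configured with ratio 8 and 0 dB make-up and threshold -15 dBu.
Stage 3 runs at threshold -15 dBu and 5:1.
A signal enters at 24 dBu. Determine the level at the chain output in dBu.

-14.975 dBu

Stage 1: 24 dBu is 40 dB over -16 dBu; at 20:1 that becomes 2 dB over, giving -14 dBu.
Stage 2: overshoot 1 dB → 1/8 = 0.125 dB → -14.875 dBu.
Stage 3: overshoot 0.125 dB → 0.125/5 = 0.025 dB → -14.975 dBu.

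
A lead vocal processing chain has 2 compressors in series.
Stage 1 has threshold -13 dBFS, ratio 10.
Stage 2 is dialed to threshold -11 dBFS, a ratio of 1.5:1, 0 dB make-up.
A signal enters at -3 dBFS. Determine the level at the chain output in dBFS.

-12 dBFS

Stage 1: overshoot 10 dB → 10/10 = 1 dB → -12 dBFS.
Stage 2: -12 dBFS ≤ -11 dBFS, so stage 2 doesn't engage; output -12 dBFS.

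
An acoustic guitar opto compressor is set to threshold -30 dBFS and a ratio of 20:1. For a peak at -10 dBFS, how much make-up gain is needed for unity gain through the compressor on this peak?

19 dB

The peak compresses to -30 + 20/20 = -29 dBFS.
To reach -10 dBFS requires -10 − (-29) = 19 dB of make-up.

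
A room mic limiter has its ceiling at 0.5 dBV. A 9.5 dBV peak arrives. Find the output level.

A brickwall limiter is an ∞:1 compressor: any input above the ceiling is clamped to 0.5 dBV.

0.5 dBV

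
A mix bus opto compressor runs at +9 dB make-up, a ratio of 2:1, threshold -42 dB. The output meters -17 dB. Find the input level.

Before make-up, the level was -17 − 9 = -26 dB.
The compressed level sits -26 − (-42) = 16 dB over threshold.
Before 2:1 compression the overshoot was 16 × 2 = 32 dB, so input = -42 + 32 = -10 dB.

-10 dB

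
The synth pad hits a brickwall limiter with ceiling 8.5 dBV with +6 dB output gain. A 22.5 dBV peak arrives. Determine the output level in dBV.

The limiter clamps the peak to its 8.5 dBV ceiling.
Output gain then adds 6 dB: 8.5 + 6 = 14.5 dBV.

14.5 dBV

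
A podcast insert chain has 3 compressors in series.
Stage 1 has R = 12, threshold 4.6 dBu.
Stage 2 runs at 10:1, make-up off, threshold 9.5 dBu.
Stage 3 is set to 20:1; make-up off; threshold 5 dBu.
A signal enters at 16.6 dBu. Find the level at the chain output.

Stage 1: 16.6 dBu is 12 dB over 4.6 dBu; at 12:1 that becomes 1 dB over, giving 5.6 dBu.
Stage 2: 5.6 dBu ≤ 9.5 dBu, so stage 2 doesn't engage; output 5.6 dBu.
Stage 3: 5.6 dBu is 0.6 dB over 5 dBu; at 20:1 that becomes 0.03 dB over, giving 5.03 dBu.

5.03 dBu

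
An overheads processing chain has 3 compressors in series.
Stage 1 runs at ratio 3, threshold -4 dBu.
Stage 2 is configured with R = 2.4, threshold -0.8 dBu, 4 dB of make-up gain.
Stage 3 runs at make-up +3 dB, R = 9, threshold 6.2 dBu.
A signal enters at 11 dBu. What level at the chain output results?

6.95 dBu

Stage 1: 15 dB above -4 dBu, reduced 3:1 to 5 dB above → 1 dBu.
Stage 2: 1 dBu is 1.8 dB over -0.8 dBu; at 2.4:1 that becomes 0.75 dB over, giving -0.05 dBu; +4 dB make-up → 3.95 dBu.
Stage 3: 3.95 dBu is at or below the 6.2 dBu threshold — no compression; make-up brings it to 6.95 dBu.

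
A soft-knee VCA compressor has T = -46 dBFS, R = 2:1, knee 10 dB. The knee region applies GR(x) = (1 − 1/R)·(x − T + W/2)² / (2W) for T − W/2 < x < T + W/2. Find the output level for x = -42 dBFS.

-44.025 dBFS

x − T + W/2 = -42 − (-46) + 5 = 9.
GR = (1 − 1/2) × 9² / 20 = 0.5 × 81 / 20 = 2.025 dB.
Output = -42 − 2.025 = -44.025 dBFS.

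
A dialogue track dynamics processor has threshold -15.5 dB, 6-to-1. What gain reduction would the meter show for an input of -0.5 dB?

The signal is 15 dB above threshold.
At 6:1, output sits 15/6 = 2.5 dB above threshold.
GR = overshoot in − overshoot out = 15 − 2.5 = 12.5 dB.

12.5 dB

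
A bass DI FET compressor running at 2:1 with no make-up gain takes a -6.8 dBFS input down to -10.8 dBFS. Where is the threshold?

Gain reduction = -6.8 − (-10.8) = 4 dB; output overshoot = GR / (R − 1) = 4 / 1 = 4 dB.
Threshold = output − output overshoot = -10.8 − 4 = -14.8 dBFS.

-14.8 dBFS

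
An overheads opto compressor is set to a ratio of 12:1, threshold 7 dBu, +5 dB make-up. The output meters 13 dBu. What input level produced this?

Stripping the +5 dB make-up gives 8 dBu at the gain stage.
The compressed level sits 8 − 7 = 1 dB over threshold.
Before 12:1 compression the overshoot was 1 × 12 = 12 dB, so input = 7 + 12 = 19 dBu.

19 dBu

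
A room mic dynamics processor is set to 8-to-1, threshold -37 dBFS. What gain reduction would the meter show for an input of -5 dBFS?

28 dB

-5 dBFS exceeds the threshold by 32 dB.
At 8:1, output sits 32/8 = 4 dB above threshold.
Gain reduction = 32 − 4 = 28 dB.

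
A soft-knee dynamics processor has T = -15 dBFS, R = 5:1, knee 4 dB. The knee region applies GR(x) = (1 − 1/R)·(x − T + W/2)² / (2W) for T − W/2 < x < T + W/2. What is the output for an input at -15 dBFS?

-15.4 dBFS

x − T + W/2 = -15 − (-15) + 2 = 2.
GR = (1 − 1/5) × 2² / 8 = 0.8 × 4 / 8 = 0.4 dB.
Output = -15 − 0.4 = -15.4 dBFS.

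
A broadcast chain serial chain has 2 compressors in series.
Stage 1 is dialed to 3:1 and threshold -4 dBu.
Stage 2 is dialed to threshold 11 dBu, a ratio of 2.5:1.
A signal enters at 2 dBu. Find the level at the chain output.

Stage 1: 2 dBu is 6 dB over -4 dBu; at 3:1 that becomes 2 dB over, giving -2 dBu.
Stage 2: -2 dBu is at or below the 11 dBu threshold — no compression; output -2 dBu.

-2 dBu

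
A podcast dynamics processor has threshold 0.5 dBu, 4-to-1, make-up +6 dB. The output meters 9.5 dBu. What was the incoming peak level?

Stripping the +6 dB make-up gives 3.5 dBu at the gain stage.
Post-compression overshoot = 3.5 − 0.5 = 3 dB.
Undo the ratio: input overshoot = 3 × 4 = 12 dB, giving input = 12.5 dBu.

12.5 dBu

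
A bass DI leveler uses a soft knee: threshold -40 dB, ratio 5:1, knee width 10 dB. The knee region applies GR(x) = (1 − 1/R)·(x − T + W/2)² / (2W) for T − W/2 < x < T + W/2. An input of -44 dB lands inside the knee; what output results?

x − T + W/2 = -44 − (-40) + 5 = 1.
GR = (1 − 1/5) × 1² / 20 = 0.8 × 1 / 20 = 0.04 dB.
Output = -44 − 0.04 = -44.04 dB.

-44.04 dB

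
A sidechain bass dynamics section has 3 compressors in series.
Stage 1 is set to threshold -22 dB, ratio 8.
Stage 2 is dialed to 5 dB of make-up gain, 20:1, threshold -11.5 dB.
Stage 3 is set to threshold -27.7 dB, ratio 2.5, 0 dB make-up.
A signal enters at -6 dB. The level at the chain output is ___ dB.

-22.62 dB

Stage 1: -6 dB is 16 dB over -22 dB; at 8:1 that becomes 2 dB over, giving -20 dB.
Stage 2: below threshold (-20 ≤ -11.5); passes unchanged; make-up brings it to -15 dB.
Stage 3: overshoot 12.7 dB → 12.7/2.5 = 5.08 dB → -22.62 dB.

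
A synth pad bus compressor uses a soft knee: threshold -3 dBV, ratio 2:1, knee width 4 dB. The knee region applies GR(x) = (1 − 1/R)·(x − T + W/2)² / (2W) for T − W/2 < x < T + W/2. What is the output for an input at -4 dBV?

-4.0625 dBV

x − T + W/2 = -4 − (-3) + 2 = 1.
GR = (1 − 1/2) × 1² / 8 = 0.5 × 1 / 8 = 0.0625 dB.
Output = -4 − 0.0625 = -4.0625 dBV.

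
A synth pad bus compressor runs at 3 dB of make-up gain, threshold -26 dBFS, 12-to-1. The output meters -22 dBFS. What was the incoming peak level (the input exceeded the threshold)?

Stripping the +3 dB make-up gives -25 dBFS at the gain stage.
That's 1 dB above the -26 dBFS threshold.
Undo the ratio: input overshoot = 1 × 12 = 12 dB, giving input = -14 dBFS.

-14 dBFS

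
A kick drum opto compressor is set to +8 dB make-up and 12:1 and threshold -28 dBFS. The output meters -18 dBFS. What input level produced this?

-4 dBFS

Before make-up, the level was -18 − 8 = -26 dBFS.
The compressed level sits -26 − (-28) = 2 dB over threshold.
Input overshoot = R × output overshoot = 24 dB → input = -28 + 24 = -4 dBFS.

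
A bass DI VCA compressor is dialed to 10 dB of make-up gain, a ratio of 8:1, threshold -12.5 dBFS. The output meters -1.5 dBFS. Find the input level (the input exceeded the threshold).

Before make-up, the level was -1.5 − 10 = -11.5 dBFS.
The compressed level sits -11.5 − (-12.5) = 1 dB over threshold.
Input overshoot = R × output overshoot = 8 dB → input = -12.5 + 8 = -4.5 dBFS.

-4.5 dBFS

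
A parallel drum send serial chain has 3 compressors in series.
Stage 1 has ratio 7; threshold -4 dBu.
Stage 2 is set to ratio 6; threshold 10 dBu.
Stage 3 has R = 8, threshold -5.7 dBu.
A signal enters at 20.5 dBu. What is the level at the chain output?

Stage 1: 20.5 dBu is 24.5 dB over -4 dBu; at 7:1 that becomes 3.5 dB over, giving -0.5 dBu.
Stage 2: -0.5 dBu is at or below the 10 dBu threshold — no compression; output -0.5 dBu.
Stage 3: -0.5 dBu is 5.2 dB over -5.7 dBu; at 8:1 that becomes 0.65 dB over, giving -5.05 dBu.

-5.05 dBu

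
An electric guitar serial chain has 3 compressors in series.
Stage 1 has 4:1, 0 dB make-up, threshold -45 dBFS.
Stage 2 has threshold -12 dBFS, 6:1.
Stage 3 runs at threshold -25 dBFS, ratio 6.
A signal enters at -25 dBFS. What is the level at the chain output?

-40 dBFS

Stage 1: overshoot 20 dB → 20/4 = 5 dB → -40 dBFS.
Stage 2: -40 dBFS ≤ -12 dBFS, so stage 2 doesn't engage; output -40 dBFS.
Stage 3: below threshold (-40 ≤ -25); passes unchanged; output -40 dBFS.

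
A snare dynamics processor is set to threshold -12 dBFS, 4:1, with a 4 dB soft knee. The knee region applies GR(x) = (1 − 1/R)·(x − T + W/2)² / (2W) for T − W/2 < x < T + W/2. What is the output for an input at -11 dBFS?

x − T + W/2 = -11 − (-12) + 2 = 3.
GR = (1 − 1/4) × 3² / 8 = 0.75 × 9 / 8 = 0.84375 dB.
Output = -11 − 0.84375 = -11.84375 dBFS.

-11.84375 dBFS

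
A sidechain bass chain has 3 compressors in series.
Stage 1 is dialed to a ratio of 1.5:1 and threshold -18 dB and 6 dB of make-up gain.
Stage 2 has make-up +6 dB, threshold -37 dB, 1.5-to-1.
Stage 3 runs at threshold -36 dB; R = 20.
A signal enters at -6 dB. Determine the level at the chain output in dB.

Stage 1: -6 dB is 12 dB over -18 dB; at 1.5:1 that becomes 8 dB over, giving -10 dB; +6 dB make-up → -4 dB.
Stage 2: 33 dB above -37 dB, reduced 1.5:1 to 22 dB above → -15 dB; +6 dB make-up → -9 dB.
Stage 3: -9 dB is 27 dB over -36 dB; at 20:1 that becomes 1.35 dB over, giving -34.65 dB.

-34.65 dB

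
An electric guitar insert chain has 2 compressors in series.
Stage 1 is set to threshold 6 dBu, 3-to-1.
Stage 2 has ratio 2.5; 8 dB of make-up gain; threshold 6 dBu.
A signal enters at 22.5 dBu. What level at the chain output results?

16.2 dBu

Stage 1: 16.5 dB above 6 dBu, reduced 3:1 to 5.5 dB above → 11.5 dBu.
Stage 2: 11.5 dBu is 5.5 dB over 6 dBu; at 2.5:1 that becomes 2.2 dB over, giving 8.2 dBu; +8 dB make-up → 16.2 dBu.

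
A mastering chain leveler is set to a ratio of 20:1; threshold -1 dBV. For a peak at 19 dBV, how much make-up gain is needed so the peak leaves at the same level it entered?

19 dB

Without make-up, output = threshold + overshoot/20 = -1 + 1 = 0 dBV.
Gap to target: 19 dB.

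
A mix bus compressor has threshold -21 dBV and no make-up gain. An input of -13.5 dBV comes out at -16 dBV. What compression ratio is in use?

Input overshoot = -13.5 − (-21) = 7.5 dB; output overshoot = -16 − (-21) = 5 dB.
Ratio = 7.5 / 5 = 1.5.

1.5:1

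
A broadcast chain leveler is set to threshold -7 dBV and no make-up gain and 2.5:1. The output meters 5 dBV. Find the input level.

That's 12 dB above the -7 dBV threshold.
Input overshoot = R × output overshoot = 30 dB → input = -7 + 30 = 23 dBV.

23 dBV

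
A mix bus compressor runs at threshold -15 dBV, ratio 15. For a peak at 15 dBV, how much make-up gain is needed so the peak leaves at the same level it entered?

The peak compresses to -15 + 30/15 = -13 dBV.
To reach 15 dBV requires 15 − (-13) = 28 dB of make-up.

28 dB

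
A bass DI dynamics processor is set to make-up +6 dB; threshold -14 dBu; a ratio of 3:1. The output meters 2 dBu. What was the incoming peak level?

16 dBu

Before make-up, the level was 2 − 6 = -4 dBu.
Post-compression overshoot = -4 − (-14) = 10 dB.
Before 3:1 compression the overshoot was 10 × 3 = 30 dB, so input = -14 + 30 = 16 dBu.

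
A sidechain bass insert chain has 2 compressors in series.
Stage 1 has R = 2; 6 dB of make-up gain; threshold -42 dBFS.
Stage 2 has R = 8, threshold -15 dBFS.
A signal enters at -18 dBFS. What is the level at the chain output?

Stage 1: 24 dB above -42 dBFS, reduced 2:1 to 12 dB above → -30 dBFS; +6 dB make-up → -24 dBFS.
Stage 2: -24 dBFS is at or below the -15 dBFS threshold — no compression; output -24 dBFS.

-24 dBFS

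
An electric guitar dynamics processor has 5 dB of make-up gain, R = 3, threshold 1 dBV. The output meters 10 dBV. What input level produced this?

Before make-up, the level was 10 − 5 = 5 dBV.
Post-compression overshoot = 5 − 1 = 4 dB.
Undo the ratio: input overshoot = 4 × 3 = 12 dB, giving input = 13 dBV.

13 dBV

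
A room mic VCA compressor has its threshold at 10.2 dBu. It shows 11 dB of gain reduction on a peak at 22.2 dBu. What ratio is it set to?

12:1

Input overshoot = 22.2 − 10.2 = 12 dB.
Output overshoot = 12 − 11 = 1 dB.
Ratio = input overshoot / output overshoot = 12 / 1 = 12.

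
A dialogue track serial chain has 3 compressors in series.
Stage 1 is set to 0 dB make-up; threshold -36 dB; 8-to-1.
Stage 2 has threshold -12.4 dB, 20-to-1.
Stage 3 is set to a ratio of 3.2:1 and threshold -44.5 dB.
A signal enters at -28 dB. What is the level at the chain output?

Stage 1: -28 dB is 8 dB over -36 dB; at 8:1 that becomes 1 dB over, giving -35 dB.
Stage 2: below threshold (-35 ≤ -12.4); passes unchanged; output -35 dB.
Stage 3: overshoot 9.5 dB → 9.5/3.2 = 2.96875 dB → -41.53125 dB.

-41.53125 dB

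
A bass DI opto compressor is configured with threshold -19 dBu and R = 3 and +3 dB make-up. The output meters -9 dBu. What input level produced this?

2 dBu

Remove make-up: -9 − 3 = -12 dBu.
That's 7 dB above the -19 dBu threshold.
Input overshoot = R × output overshoot = 21 dB → input = -19 + 21 = 2 dBu.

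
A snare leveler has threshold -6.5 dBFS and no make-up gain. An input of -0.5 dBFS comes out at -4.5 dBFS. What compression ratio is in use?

Input overshoot = -0.5 − (-6.5) = 6 dB; output overshoot = -4.5 − (-6.5) = 2 dB.
Ratio = 6 / 2 = 3.

3:1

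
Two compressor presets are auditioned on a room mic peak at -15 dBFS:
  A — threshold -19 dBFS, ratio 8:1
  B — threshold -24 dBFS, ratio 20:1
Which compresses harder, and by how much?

A: GR = 4 − 4/8 = 3.5 dB.
B: GR = 9 − 9/20 = 8.55 dB.
B applies 5.05 dB more gain reduction.

B, by 5.05 dB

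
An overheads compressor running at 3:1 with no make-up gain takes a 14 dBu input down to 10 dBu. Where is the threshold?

Let T be the threshold. Output overshoot = (input overshoot)/R, so 10 − T = (14 − T)/3.
3·(10 − T) = 14 − T → 2·T = 30 − 14 = 16.
T = 16/2 = 8 dBu.

8 dBu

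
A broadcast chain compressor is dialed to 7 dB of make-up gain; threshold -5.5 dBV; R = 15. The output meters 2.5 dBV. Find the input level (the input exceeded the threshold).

Remove make-up: 2.5 − 7 = -4.5 dBV.
Post-compression overshoot = -4.5 − (-5.5) = 1 dB.
Undo the ratio: input overshoot = 1 × 15 = 15 dB, giving input = 9.5 dBV.

9.5 dBV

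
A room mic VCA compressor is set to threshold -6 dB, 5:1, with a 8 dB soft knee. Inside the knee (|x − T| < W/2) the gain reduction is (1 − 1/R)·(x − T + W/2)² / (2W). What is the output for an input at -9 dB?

x − T + W/2 = -9 − (-6) + 4 = 1.
GR = (1 − 1/5) × 1² / 16 = 0.8 × 1 / 16 = 0.05 dB.
Output = -9 − 0.05 = -9.05 dB.

-9.05 dB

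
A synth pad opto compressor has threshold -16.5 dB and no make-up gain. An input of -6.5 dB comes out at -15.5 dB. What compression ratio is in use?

Input overshoot = -6.5 − (-16.5) = 10 dB; output overshoot = -15.5 − (-16.5) = 1 dB.
Ratio = 10 / 1 = 10.

10:1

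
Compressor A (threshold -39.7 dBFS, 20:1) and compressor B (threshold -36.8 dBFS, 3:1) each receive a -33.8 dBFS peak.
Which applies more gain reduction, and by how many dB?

A: overshoot 5.9 dB → output overshoot 0.295 dB → GR 5.605 dB.
B: overshoot 3 dB → output overshoot 1 dB → GR 2 dB.
A applies 3.605 dB more gain reduction.

A, by 3.605 dB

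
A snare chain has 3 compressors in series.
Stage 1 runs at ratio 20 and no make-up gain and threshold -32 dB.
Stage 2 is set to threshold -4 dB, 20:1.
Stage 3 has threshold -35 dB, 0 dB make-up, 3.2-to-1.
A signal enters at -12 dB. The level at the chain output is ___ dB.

-33.75 dB

Stage 1: overshoot 20 dB → 20/20 = 1 dB → -31 dB.
Stage 2: -31 dB is at or below the -4 dB threshold — no compression; output -31 dB.
Stage 3: 4 dB above -35 dB, reduced 3.2:1 to 1.25 dB above → -33.75 dB.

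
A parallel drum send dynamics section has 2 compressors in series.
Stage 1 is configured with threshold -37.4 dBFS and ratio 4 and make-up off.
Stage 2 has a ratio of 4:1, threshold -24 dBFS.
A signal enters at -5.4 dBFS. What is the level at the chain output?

-29.4 dBFS

Stage 1: overshoot 32 dB → 32/4 = 8 dB → -29.4 dBFS.
Stage 2: -29.4 dBFS ≤ -24 dBFS, so stage 2 doesn't engage; output -29.4 dBFS.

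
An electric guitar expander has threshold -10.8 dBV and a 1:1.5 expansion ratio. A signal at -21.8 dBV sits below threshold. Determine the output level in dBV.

Undershoot = (-10.8) − (-21.8) = 11 dB.
At 1:1.5, that expands to 16.5 dB under threshold.
Output = -10.8 − 16.5 = -27.3 dBV.

-27.3 dBV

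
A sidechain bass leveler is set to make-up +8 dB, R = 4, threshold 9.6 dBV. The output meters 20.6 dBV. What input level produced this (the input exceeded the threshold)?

Before make-up, the level was 20.6 − 8 = 12.6 dBV.
The compressed level sits 12.6 − 9.6 = 3 dB over threshold.
Undo the ratio: input overshoot = 3 × 4 = 12 dB, giving input = 21.6 dBV.

21.6 dBV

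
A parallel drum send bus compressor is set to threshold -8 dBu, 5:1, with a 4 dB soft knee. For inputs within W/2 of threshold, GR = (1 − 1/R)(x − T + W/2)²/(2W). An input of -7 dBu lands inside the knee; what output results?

-7.9 dBu

x − T + W/2 = -7 − (-8) + 2 = 3.
GR = (1 − 1/5) × 3² / 8 = 0.8 × 9 / 8 = 0.9 dB.
Output = -7 − 0.9 = -7.9 dBu.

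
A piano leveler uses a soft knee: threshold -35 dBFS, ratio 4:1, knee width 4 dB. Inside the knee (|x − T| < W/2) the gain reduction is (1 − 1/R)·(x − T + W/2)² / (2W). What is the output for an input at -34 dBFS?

-34.84375 dBFS

x − T + W/2 = -34 − (-35) + 2 = 3.
GR = (1 − 1/4) × 3² / 8 = 0.75 × 9 / 8 = 0.84375 dB.
Output = -34 − 0.84375 = -34.84375 dBFS.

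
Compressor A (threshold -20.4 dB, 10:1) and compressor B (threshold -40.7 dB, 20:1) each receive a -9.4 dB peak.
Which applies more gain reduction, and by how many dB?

A: overshoot 11 dB → output overshoot 1.1 dB → GR 9.9 dB.
B: overshoot 31.3 dB → output overshoot 1.565 dB → GR 29.735 dB.
Difference: 19.835 dB in favour of B.

B, by 19.835 dB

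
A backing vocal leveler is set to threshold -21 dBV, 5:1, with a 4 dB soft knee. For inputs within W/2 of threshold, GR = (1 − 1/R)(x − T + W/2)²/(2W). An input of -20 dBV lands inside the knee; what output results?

-20.9 dBV

x − T + W/2 = -20 − (-21) + 2 = 3.
GR = (1 − 1/5) × 3² / 8 = 0.8 × 9 / 8 = 0.9 dB.
Output = -20 − 0.9 = -20.9 dBV.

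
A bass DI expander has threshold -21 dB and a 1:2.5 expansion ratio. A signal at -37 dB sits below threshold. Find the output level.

The input is 16 dB below the -21 dB threshold.
A 1:2.5 expander multiplies undershoot by 2.5: 16 × 2.5 = 40 dB below threshold.
Output = -21 − 40 = -61 dB.

-61 dB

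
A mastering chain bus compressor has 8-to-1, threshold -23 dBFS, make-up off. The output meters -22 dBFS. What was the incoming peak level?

Post-compression overshoot = -22 − (-23) = 1 dB.
Before 8:1 compression the overshoot was 1 × 8 = 8 dB, so input = -23 + 8 = -15 dBFS.

-15 dBFS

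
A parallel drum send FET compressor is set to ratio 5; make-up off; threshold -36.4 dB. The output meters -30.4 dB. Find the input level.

That's 6 dB above the -36.4 dB threshold.
Before 5:1 compression the overshoot was 6 × 5 = 30 dB, so input = -36.4 + 30 = -6.4 dB.

-6.4 dB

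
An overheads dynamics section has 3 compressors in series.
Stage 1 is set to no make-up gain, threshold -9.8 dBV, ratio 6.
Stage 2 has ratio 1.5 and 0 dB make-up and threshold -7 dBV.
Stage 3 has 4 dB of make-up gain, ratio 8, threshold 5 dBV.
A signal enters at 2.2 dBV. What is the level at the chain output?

-3.8 dBV

Stage 1: overshoot 12 dB → 12/6 = 2 dB → -7.8 dBV.
Stage 2: -7.8 dBV ≤ -7 dBV, so stage 2 doesn't engage; output -7.8 dBV.
Stage 3: below threshold (-7.8 ≤ 5); passes unchanged; make-up brings it to -3.8 dBV.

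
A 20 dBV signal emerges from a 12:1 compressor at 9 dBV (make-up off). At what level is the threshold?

8 dBV

Input is 12 dB above T (since output overshoot × R = input overshoot: (9 − T)·12 = 20 − T gives T = 8 dBV).
Check: 8 + (20 − 8)/12 = 8 + 1 = 9 dBV. ✓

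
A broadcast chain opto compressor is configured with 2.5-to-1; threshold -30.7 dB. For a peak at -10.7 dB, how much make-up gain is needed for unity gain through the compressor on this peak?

Without make-up, output = threshold + overshoot/2.5 = -30.7 + 8 = -22.7 dB.
Gap to target: 12 dB.

12 dB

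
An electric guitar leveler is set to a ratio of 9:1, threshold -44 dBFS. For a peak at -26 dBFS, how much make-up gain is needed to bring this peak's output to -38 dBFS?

4 dB

The peak compresses to -44 + 18/9 = -42 dBFS.
To reach -38 dBFS requires -38 − (-42) = 4 dB of make-up.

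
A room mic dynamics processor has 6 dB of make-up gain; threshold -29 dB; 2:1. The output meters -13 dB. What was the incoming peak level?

-9 dB

Stripping the +6 dB make-up gives -19 dB at the gain stage.
That's 10 dB above the -29 dB threshold.
Input overshoot = R × output overshoot = 20 dB → input = -29 + 20 = -9 dB.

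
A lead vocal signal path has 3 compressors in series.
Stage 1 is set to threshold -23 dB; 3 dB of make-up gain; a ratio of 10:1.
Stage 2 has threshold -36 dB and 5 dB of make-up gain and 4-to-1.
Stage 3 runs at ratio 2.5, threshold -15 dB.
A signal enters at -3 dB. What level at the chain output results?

Stage 1: -3 dB is 20 dB over -23 dB; at 10:1 that becomes 2 dB over, giving -21 dB; +3 dB make-up → -18 dB.
Stage 2: -18 dB is 18 dB over -36 dB; at 4:1 that becomes 4.5 dB over, giving -31.5 dB; +5 dB make-up → -26.5 dB.
Stage 3: -26.5 dB is at or below the -15 dB threshold — no compression; output -26.5 dB.

-26.5 dB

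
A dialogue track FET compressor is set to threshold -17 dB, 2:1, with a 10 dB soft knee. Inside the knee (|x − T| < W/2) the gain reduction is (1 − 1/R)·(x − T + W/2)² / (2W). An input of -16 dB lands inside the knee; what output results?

x − T + W/2 = -16 − (-17) + 5 = 6.
GR = (1 − 1/2) × 6² / 20 = 0.5 × 36 / 20 = 0.9 dB.
Output = -16 − 0.9 = -16.9 dB.

-16.9 dB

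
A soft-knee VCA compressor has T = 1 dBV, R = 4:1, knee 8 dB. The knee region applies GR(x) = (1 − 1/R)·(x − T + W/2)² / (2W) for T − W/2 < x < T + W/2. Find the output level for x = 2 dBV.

x − T + W/2 = 2 − 1 + 4 = 5.
GR = (1 − 1/4) × 5² / 16 = 0.75 × 25 / 16 = 1.171875 dB.
Output = 2 − 1.171875 = 0.828125 dBV.

0.828125 dBV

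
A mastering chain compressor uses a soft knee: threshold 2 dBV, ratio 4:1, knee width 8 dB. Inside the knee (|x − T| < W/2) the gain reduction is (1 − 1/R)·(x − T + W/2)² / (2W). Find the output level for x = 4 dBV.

x − T + W/2 = 4 − 2 + 4 = 6.
GR = (1 − 1/4) × 6² / 16 = 0.75 × 36 / 16 = 1.6875 dB.
Output = 4 − 1.6875 = 2.3125 dBV.

2.3125 dBV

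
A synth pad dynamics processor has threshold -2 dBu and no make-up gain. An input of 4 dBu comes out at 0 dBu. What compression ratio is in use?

Input overshoot = 4 − (-2) = 6 dB; output overshoot = 0 − (-2) = 2 dB.
Ratio = 6 / 2 = 3.

3:1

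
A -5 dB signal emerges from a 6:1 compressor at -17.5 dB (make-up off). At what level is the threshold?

-20 dB

Let T be the threshold. Output overshoot = (input overshoot)/R, so -17.5 − T = (-5 − T)/6.
6·(-17.5 − T) = -5 − T → 5·T = -105 − (-5) = -100.
T = -100/5 = -20 dB.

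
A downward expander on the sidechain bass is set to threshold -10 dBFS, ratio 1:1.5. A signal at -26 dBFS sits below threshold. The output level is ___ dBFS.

Undershoot = (-10) − (-26) = 16 dB.
At 1:1.5, that expands to 24 dB under threshold.
Output = -10 − 24 = -34 dBFS.

-34 dBFS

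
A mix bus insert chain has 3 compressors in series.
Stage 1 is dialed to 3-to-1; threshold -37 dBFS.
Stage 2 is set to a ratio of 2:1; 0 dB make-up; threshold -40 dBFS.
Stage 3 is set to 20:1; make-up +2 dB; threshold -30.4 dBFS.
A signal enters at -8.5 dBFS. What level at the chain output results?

Stage 1: 28.5 dB above -37 dBFS, reduced 3:1 to 9.5 dB above → -27.5 dBFS.
Stage 2: 12.5 dB above -40 dBFS, reduced 2:1 to 6.25 dB above → -33.75 dBFS.
Stage 3: -33.75 dBFS ≤ -30.4 dBFS, so stage 3 doesn't engage; make-up brings it to -31.75 dBFS.

-31.75 dBFS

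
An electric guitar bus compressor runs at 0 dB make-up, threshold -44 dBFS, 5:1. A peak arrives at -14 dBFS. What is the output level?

-38 dBFS

Overshoot: -14 − (-44) = 30 dB.
At 5:1 the overshoot is divided by 5, leaving 6 dB above threshold.
So the level is -44 + 6 = -38 dBFS.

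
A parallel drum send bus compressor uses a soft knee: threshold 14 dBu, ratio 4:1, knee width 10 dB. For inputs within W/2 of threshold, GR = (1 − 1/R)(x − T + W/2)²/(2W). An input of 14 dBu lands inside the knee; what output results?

x − T + W/2 = 14 − 14 + 5 = 5.
GR = (1 − 1/4) × 5² / 20 = 0.75 × 25 / 20 = 0.9375 dB.
Output = 14 − 0.9375 = 13.0625 dBu.

13.0625 dBu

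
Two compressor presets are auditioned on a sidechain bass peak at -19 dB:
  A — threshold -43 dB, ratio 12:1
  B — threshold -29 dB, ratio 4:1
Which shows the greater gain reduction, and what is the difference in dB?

A, by 14.5 dB

A: 24 dB over, compressed to 2 dB over, so 22 dB of GR.
B: 10 dB over, compressed to 2.5 dB over, so 7.5 dB of GR.
A applies 14.5 dB more gain reduction.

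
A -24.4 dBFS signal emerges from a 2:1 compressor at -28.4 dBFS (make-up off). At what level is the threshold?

-32.4 dBFS

Gain reduction = -24.4 − (-28.4) = 4 dB; output overshoot = GR / (R − 1) = 4 / 1 = 4 dB.
Threshold = output − output overshoot = -28.4 − 4 = -32.4 dBFS.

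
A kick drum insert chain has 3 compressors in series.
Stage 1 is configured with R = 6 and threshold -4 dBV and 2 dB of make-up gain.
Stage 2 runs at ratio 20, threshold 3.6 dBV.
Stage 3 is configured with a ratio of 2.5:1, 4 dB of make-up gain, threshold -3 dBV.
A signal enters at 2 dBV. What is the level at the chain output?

Stage 1: 2 dBV is 6 dB over -4 dBV; at 6:1 that becomes 1 dB over, giving -3 dBV; +2 dB make-up → -1 dBV.
Stage 2: -1 dBV is at or below the 3.6 dBV threshold — no compression; output -1 dBV.
Stage 3: overshoot 2 dB → 2/2.5 = 0.8 dB → -2.2 dBV; +4 dB make-up → 1.8 dBV.

1.8 dBV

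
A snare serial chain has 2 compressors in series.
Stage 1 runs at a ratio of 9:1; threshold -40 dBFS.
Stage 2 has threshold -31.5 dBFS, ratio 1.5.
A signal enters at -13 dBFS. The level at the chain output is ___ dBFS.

-37 dBFS

Stage 1: overshoot 27 dB → 27/9 = 3 dB → -37 dBFS.
Stage 2: below threshold (-37 ≤ -31.5); passes unchanged; output -37 dBFS.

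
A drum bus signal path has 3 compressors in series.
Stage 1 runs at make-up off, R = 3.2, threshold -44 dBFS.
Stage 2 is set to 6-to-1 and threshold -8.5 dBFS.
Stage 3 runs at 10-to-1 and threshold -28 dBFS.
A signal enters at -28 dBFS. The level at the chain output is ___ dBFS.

Stage 1: -28 dBFS is 16 dB over -44 dBFS; at 3.2:1 that becomes 5 dB over, giving -39 dBFS.
Stage 2: -39 dBFS ≤ -8.5 dBFS, so stage 2 doesn't engage; output -39 dBFS.
Stage 3: -39 dBFS is at or below the -28 dBFS threshold — no compression; output -39 dBFS.

-39 dBFS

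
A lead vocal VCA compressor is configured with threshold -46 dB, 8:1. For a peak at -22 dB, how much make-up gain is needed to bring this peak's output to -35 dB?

8 dB

Overshoot 24 dB → 24/8 = 3 dB after compression, so the compressed level is -46 + 3 = -43 dB.
Make-up = target − compressed = -35 − (-43) = 8 dB.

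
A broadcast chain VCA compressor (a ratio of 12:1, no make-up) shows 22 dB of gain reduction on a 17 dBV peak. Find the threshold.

Input is 24 dB above T (since output overshoot × R = input overshoot: (-5 − T)·12 = 17 − T gives T = -7 dBV).
Check: -7 + (17 − (-7))/12 = -7 + 2 = -5 dBV. ✓

-7 dBV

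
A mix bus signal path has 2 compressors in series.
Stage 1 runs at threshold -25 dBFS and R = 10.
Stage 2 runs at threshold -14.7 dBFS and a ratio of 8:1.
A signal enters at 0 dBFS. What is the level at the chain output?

Stage 1: overshoot 25 dB → 25/10 = 2.5 dB → -22.5 dBFS.
Stage 2: -22.5 dBFS ≤ -14.7 dBFS, so stage 2 doesn't engage; output -22.5 dBFS.

-22.5 dBFS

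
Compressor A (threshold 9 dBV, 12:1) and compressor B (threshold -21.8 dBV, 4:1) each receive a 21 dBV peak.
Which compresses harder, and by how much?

B, by 21.1 dB

A: 12 dB over, compressed to 1 dB over, so 11 dB of GR.
B: 42.8 dB over, compressed to 10.7 dB over, so 32.1 dB of GR.
B reduces 21.1 dB more.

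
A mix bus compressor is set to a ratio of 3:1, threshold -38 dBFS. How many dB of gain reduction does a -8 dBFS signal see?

Overshoot = -8 − (-38) = 30 dB.
A 3:1 ratio leaves 10 dB of that excess.
GR = overshoot in − overshoot out = 30 − 10 = 20 dB.

20 dB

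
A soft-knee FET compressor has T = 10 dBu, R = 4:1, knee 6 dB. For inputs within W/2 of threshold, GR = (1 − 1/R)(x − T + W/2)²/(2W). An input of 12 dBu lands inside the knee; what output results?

x − T + W/2 = 12 − 10 + 3 = 5.
GR = (1 − 1/4) × 5² / 12 = 0.75 × 25 / 12 = 1.5625 dB.
Output = 12 − 1.5625 = 10.4375 dBu.

10.4375 dBu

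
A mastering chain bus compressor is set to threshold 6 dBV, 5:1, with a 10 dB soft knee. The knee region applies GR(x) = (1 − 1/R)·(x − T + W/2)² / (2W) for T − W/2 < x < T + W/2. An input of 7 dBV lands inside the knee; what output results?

x − T + W/2 = 7 − 6 + 5 = 6.
GR = (1 − 1/5) × 6² / 20 = 0.8 × 36 / 20 = 1.44 dB.
Output = 7 − 1.44 = 5.56 dBV.

5.56 dBV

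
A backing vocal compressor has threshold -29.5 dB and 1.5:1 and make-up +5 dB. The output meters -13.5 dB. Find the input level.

-13 dB

Before make-up, the level was -13.5 − 5 = -18.5 dB.
Post-compression overshoot = -18.5 − (-29.5) = 11 dB.
Before 1.5:1 compression the overshoot was 11 × 1.5 = 16.5 dB, so input = -29.5 + 16.5 = -13 dB.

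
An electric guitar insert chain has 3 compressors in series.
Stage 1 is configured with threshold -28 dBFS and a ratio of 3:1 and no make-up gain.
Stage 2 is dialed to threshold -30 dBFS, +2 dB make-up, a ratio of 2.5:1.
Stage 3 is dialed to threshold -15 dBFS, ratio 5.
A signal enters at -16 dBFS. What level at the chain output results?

-25.6 dBFS

Stage 1: 12 dB above -28 dBFS, reduced 3:1 to 4 dB above → -24 dBFS.
Stage 2: 6 dB above -30 dBFS, reduced 2.5:1 to 2.4 dB above → -27.6 dBFS; +2 dB make-up → -25.6 dBFS.
Stage 3: -25.6 dBFS ≤ -15 dBFS, so stage 3 doesn't engage; output -25.6 dBFS.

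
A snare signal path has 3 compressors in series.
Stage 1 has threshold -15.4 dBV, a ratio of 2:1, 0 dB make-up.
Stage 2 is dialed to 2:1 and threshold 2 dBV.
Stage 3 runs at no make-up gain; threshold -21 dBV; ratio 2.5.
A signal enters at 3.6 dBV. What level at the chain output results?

-14.96 dBV

Stage 1: overshoot 19 dB → 19/2 = 9.5 dB → -5.9 dBV.
Stage 2: -5.9 dBV ≤ 2 dBV, so stage 2 doesn't engage; output -5.9 dBV.
Stage 3: -5.9 dBV is 15.1 dB over -21 dBV; at 2.5:1 that becomes 6.04 dB over, giving -14.96 dBV.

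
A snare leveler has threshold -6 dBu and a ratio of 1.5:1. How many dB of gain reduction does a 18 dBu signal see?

8 dB

The signal is 24 dB above threshold.
A 1.5:1 ratio leaves 16 dB of that excess.
Gain reduction = 24 − 16 = 8 dB.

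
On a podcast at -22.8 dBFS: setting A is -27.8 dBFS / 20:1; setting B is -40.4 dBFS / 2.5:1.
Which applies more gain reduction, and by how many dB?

A: overshoot 5 dB → output overshoot 0.25 dB → GR 4.75 dB.
B: overshoot 17.6 dB → output overshoot 7.04 dB → GR 10.56 dB.
Difference: 5.81 dB in favour of B.

B, by 5.81 dB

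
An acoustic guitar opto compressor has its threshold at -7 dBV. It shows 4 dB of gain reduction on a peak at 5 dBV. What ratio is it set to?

Input overshoot = 5 − (-7) = 12 dB.
Output overshoot = 12 − 4 = 8 dB.
Ratio = input overshoot / output overshoot = 12 / 8 = 1.5.

1.5:1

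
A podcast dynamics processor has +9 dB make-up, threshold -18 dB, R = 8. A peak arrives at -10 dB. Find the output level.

-10 dB sits 8 dB over threshold.
At 8:1 the overshoot is divided by 8, leaving 1 dB above threshold.
That puts the output at -17 dB; make-up adds 9 dB, giving -8 dB.

-8 dB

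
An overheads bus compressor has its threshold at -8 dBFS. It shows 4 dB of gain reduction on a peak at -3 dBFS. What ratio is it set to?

5:1

Input overshoot = -3 − (-8) = 5 dB.
Output overshoot = 5 − 4 = 1 dB.
Ratio = input overshoot / output overshoot = 5 / 1 = 5.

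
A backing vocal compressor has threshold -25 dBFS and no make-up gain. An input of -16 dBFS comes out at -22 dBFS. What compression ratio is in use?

Input overshoot = -16 − (-25) = 9 dB; output overshoot = -22 − (-25) = 3 dB.
Ratio = 9 / 3 = 3.

3:1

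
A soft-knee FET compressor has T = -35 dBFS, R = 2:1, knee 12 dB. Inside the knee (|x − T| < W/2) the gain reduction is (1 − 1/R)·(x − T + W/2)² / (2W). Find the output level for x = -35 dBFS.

x − T + W/2 = -35 − (-35) + 6 = 6.
GR = (1 − 1/2) × 6² / 24 = 0.5 × 36 / 24 = 0.75 dB.
Output = -35 − 0.75 = -35.75 dBFS.

-35.75 dBFS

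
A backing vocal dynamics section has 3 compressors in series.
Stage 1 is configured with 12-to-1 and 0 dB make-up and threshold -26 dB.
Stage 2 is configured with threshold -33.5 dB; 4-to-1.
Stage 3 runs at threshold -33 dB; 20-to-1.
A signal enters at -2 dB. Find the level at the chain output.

-32.90625 dB

Stage 1: 24 dB above -26 dB, reduced 12:1 to 2 dB above → -24 dB.
Stage 2: overshoot 9.5 dB → 9.5/4 = 2.375 dB → -31.125 dB.
Stage 3: -31.125 dB is 1.875 dB over -33 dB; at 20:1 that becomes 0.09375 dB over, giving -32.90625 dB.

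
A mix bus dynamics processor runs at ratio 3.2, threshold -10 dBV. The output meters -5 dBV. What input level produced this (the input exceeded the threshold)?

That's 5 dB above the -10 dBV threshold.
Input overshoot = R × output overshoot = 16 dB → input = -10 + 16 = 6 dBV.

6 dBV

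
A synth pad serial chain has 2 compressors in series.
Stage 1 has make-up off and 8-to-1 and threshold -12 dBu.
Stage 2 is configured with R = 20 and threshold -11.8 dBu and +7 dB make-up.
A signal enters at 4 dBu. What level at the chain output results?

Stage 1: 16 dB above -12 dBu, reduced 8:1 to 2 dB above → -10 dBu.
Stage 2: overshoot 1.8 dB → 1.8/20 = 0.09 dB → -11.71 dBu; +7 dB make-up → -4.71 dBu.

-4.71 dBu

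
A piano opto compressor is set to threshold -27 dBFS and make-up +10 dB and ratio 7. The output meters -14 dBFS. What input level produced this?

-6 dBFS

Stripping the +10 dB make-up gives -24 dBFS at the gain stage.
That's 3 dB above the -27 dBFS threshold.
Undo the ratio: input overshoot = 3 × 7 = 21 dB, giving input = -6 dBFS.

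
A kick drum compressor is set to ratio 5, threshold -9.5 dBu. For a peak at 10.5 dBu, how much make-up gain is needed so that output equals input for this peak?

16 dB

The peak compresses to -9.5 + 20/5 = -5.5 dBu.
To reach 10.5 dBu requires 10.5 − (-5.5) = 16 dB of make-up.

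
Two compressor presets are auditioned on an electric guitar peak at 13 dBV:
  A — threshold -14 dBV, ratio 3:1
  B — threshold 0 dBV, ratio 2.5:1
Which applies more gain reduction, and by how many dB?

A: overshoot 27 dB → output overshoot 9 dB → GR 18 dB.
B: overshoot 13 dB → output overshoot 5.2 dB → GR 7.8 dB.
Difference: 10.2 dB in favour of A.

A, by 10.2 dB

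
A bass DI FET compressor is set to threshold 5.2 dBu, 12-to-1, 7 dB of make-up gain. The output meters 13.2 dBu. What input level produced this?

17.2 dBu

Remove make-up: 13.2 − 7 = 6.2 dBu.
The compressed level sits 6.2 − 5.2 = 1 dB over threshold.
Input overshoot = R × output overshoot = 12 dB → input = 5.2 + 12 = 17.2 dBu.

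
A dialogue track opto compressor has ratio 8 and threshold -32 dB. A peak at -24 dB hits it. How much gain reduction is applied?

The signal is 8 dB above threshold.
A 8:1 ratio leaves 1 dB of that excess.
Gain reduction = 8 − 1 = 7 dB.

7 dB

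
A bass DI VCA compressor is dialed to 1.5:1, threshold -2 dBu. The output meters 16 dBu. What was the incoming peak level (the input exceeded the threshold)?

That's 18 dB above the -2 dBu threshold.
Before 1.5:1 compression the overshoot was 18 × 1.5 = 27 dB, so input = -2 + 27 = 25 dBu.

25 dBu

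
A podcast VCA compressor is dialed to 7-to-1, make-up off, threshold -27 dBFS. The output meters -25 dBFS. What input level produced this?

Post-compression overshoot = -25 − (-27) = 2 dB.
Input overshoot = R × output overshoot = 14 dB → input = -27 + 14 = -13 dBFS.

-13 dBFS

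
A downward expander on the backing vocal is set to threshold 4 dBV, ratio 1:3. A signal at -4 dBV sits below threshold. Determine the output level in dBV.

The input is 8 dB below the 4 dBV threshold.
A 1:3 expander multiplies undershoot by 3: 8 × 3 = 24 dB below threshold.
Output = 4 − 24 = -20 dBV.

-20 dBV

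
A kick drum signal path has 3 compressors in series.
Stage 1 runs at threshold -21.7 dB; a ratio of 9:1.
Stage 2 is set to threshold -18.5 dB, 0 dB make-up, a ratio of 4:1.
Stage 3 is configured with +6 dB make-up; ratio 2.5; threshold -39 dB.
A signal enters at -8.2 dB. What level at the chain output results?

-25.48 dB

Stage 1: overshoot 13.5 dB → 13.5/9 = 1.5 dB → -20.2 dB.
Stage 2: below threshold (-20.2 ≤ -18.5); passes unchanged; output -20.2 dB.
Stage 3: -20.2 dB is 18.8 dB over -39 dB; at 2.5:1 that becomes 7.52 dB over, giving -31.48 dB; +6 dB make-up → -25.48 dB.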